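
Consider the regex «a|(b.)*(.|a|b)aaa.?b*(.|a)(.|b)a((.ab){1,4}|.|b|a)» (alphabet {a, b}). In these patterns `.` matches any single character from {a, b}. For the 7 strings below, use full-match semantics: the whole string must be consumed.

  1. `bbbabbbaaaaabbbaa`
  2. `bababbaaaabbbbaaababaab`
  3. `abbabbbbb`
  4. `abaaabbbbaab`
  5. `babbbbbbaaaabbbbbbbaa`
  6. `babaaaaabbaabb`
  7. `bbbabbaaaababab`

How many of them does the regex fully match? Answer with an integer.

4

1 → match
2 → match
3 → no match
4 → no match
5 → match
6 → no match
7 → match
Total matched: 4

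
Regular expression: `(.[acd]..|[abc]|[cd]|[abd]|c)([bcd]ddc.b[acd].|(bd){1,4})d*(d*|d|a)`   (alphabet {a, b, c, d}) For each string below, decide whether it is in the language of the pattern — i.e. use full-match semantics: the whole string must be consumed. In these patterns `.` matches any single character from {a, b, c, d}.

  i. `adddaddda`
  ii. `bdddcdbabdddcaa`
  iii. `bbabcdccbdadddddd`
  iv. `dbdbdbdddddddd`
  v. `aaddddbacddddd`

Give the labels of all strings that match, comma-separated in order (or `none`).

iv

i → no match
ii → no match
iii → no match
iv → match
v → no match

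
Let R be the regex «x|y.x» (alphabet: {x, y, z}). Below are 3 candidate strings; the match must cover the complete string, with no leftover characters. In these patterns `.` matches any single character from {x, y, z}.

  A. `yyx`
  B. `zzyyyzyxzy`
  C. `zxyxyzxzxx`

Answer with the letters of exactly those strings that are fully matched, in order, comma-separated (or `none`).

A → match
B → no match — must end with `x`
C → no match

A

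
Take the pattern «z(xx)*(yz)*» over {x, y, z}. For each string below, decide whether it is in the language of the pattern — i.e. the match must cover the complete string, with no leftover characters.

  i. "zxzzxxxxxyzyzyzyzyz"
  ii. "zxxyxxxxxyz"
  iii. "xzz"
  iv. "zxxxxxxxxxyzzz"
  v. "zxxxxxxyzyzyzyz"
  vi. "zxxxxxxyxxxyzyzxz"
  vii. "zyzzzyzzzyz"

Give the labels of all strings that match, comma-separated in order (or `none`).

i → no match
ii → no match
iii → no match — must start with "z"
iv → no match
v → match
vi → no match
vii → no match

v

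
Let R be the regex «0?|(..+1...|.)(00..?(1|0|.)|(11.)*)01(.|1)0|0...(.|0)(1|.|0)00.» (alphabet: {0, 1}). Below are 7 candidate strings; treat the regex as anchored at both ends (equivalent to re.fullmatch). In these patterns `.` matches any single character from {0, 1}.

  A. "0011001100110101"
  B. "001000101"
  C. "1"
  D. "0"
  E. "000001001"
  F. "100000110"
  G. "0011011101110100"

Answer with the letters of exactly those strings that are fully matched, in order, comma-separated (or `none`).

A → no match
B → no match
C → no match
D → match
E → match
F → match
G → match

D, E, F, G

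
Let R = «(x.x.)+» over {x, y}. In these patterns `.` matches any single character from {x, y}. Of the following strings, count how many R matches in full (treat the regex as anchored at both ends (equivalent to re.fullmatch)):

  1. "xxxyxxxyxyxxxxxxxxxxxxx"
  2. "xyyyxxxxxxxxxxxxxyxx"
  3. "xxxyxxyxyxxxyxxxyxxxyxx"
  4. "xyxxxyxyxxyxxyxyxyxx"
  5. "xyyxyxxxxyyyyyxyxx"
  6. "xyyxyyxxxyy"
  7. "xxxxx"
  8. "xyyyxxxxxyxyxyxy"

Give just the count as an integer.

1 → no match
2 → no match
3 → no match
4 → no match
5 → no match
6 → no match
7 → no match
8 → no match
Total matched: 0

0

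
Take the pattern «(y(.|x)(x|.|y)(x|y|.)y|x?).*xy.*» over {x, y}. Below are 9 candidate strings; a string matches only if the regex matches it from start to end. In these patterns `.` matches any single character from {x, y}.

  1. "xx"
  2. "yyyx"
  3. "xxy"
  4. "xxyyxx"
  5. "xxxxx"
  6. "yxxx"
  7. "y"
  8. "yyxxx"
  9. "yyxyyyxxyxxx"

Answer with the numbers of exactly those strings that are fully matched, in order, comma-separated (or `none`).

1 → no match
2 → no match
3 → match
4 → match
5 → no match
6 → no match
7 → no match
8 → no match
9 → match

3, 4, 9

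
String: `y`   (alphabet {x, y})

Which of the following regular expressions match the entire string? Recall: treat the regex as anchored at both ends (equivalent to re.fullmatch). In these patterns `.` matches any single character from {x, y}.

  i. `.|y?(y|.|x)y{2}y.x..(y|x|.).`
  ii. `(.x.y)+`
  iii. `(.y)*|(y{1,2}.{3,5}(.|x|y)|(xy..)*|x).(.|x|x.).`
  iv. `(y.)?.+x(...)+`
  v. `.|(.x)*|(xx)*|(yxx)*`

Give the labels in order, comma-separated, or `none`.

i → match
ii → no match
iii → no match
iv → no match
v → match

i, v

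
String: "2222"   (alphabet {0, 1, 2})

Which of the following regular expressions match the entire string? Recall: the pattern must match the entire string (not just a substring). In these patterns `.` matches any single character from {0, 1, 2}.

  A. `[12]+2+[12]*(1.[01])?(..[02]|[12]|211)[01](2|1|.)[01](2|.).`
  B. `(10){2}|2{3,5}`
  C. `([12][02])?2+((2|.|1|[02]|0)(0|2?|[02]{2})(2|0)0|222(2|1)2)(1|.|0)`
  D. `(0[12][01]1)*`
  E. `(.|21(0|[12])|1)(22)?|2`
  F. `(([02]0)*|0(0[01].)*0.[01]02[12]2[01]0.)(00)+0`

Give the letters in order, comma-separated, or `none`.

A → no match
B → match
C → no match
D → no match
E → no match
F → no match — must end with "000"

B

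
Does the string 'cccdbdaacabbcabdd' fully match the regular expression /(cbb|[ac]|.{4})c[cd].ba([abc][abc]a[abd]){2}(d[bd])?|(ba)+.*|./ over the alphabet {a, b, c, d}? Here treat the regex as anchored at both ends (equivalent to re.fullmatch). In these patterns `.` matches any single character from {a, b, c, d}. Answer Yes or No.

No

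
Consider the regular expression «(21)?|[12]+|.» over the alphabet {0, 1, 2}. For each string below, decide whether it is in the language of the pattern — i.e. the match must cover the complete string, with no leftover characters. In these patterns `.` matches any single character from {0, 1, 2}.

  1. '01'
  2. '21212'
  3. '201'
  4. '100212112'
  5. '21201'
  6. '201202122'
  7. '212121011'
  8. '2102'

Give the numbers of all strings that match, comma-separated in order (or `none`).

2

1 → no match
2 → match
3 → no match
4 → no match
5 → no match
6 → no match
7 → no match
8 → no match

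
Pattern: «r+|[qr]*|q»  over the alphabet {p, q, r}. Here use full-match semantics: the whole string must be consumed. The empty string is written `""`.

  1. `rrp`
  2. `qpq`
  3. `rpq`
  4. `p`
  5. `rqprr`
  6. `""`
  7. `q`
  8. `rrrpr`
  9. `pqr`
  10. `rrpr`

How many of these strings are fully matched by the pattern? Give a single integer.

2

1 → no match
2 → no match
3 → no match
4 → no match
5 → no match
6 → match
7 → match
8 → no match
9 → no match
10 → no match
Total matched: 2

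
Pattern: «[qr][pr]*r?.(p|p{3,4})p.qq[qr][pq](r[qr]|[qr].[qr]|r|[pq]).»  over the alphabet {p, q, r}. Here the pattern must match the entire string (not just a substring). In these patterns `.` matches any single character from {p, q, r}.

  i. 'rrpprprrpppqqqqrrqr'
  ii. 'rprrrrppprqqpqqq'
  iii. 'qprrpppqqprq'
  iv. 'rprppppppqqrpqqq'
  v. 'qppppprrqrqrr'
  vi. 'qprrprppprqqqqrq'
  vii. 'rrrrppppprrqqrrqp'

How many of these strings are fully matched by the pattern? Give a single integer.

i → match
ii → no match
iii → no match
iv → no match
v → no match
vi → match
vii → no match
Total matched: 2

2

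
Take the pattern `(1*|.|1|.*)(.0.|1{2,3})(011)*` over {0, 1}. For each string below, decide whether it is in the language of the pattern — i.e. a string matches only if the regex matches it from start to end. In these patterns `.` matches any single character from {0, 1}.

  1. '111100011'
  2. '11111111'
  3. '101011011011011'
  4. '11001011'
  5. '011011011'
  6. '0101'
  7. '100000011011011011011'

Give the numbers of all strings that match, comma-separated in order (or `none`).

1, 2, 3, 4, 5, 6, 7

1 → match
2 → match
3 → match
4 → match
5 → match
6 → match
7 → match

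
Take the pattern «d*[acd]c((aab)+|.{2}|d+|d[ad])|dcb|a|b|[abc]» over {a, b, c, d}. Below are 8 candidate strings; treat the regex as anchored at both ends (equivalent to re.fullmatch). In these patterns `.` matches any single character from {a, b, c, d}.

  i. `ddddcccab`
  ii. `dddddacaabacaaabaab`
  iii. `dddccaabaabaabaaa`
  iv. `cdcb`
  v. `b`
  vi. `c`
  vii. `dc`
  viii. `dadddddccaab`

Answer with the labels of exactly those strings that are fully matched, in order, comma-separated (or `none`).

i → no match
ii → no match
iii → no match
iv → no match
v → match
vi → match
vii → no match
viii → no match

v, vi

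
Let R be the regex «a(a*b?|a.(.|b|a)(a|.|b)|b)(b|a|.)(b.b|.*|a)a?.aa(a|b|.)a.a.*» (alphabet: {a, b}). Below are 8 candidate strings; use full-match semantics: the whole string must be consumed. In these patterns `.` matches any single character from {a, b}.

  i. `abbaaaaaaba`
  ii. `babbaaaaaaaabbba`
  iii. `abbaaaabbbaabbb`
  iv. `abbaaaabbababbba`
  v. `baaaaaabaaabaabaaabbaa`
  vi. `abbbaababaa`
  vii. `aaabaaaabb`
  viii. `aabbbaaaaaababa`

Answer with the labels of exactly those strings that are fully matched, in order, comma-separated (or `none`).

i, vi, viii

i → match
ii → no match — must start with `a`
iii → no match
iv → no match
v → no match — must start with `a`
vi → match
vii → no match
viii → match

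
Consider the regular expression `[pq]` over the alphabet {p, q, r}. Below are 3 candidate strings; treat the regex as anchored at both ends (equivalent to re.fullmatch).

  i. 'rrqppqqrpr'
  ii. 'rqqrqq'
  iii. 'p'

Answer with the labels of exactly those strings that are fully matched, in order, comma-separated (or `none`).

iii

i → no match
ii → no match
iii → match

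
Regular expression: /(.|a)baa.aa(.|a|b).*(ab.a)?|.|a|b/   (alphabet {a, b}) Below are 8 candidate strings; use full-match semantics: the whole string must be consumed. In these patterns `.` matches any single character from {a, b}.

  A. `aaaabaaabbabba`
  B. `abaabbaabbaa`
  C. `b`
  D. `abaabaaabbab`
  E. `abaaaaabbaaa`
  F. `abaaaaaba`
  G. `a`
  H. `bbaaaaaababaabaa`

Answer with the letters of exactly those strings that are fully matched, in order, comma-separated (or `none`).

A → no match
B. `abaabbaabbaa` → no match
C. `b` → match
D. `abaabaaabbab` → match
E. `abaaaaabbaaa` → match
F. `abaaaaaba` → match
G. `a` → match
H → match

C, D, E, F, G, H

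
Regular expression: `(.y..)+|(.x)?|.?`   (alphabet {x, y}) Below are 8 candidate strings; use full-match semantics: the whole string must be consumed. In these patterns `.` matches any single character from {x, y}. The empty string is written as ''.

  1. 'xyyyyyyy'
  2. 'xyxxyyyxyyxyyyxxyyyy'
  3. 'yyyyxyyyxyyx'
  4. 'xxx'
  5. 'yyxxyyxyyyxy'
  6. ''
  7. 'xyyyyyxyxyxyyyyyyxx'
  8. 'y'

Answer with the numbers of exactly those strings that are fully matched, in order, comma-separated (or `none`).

1 → match
2 → match
3 → match
4 → no match
5 → match
6 → match
7 → no match
8 → match

1, 2, 3, 5, 6, 8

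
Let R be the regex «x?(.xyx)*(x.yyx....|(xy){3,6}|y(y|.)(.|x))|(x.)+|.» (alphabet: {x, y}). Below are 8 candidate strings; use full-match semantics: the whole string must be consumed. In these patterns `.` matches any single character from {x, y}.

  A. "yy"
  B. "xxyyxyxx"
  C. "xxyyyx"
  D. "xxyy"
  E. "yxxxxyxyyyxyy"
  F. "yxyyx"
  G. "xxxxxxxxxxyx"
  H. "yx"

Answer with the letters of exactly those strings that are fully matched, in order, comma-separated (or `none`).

none

A. "yy" → no match
B. "xxyyxyxx" → no match
C. "xxyyyx" → no match
D. "xxyy" → no match
E → no match
F. "yxyyx" → no match
G. "xxxxxxxxxxyx" → no match
H. "yx" → no match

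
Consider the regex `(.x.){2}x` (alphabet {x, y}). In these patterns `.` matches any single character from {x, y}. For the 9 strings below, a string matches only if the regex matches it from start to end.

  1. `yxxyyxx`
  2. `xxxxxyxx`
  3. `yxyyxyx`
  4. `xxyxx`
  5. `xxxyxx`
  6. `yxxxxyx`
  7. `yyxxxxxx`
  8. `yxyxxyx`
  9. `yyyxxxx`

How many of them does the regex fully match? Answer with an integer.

1 → no match
2 → no match
3 → match
4 → no match
5 → no match
6 → match
7 → no match
8 → match
9 → no match
Total matched: 3

3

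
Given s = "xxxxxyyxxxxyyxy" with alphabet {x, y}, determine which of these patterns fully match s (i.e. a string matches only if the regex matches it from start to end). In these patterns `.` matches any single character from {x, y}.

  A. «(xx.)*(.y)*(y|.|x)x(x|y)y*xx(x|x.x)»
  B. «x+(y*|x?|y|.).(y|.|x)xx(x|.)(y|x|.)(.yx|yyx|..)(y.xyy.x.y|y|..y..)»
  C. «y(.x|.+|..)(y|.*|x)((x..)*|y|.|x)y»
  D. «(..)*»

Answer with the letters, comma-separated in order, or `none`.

A → no match — must end with "x"
B → match
C → no match — must start with "y"
D → no match

B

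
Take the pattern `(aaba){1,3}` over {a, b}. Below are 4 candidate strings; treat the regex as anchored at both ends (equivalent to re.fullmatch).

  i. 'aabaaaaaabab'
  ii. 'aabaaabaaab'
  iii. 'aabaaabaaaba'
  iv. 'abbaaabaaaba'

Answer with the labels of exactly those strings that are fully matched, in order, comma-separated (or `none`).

i. 'aabaaaaaabab' → no match — must end with 'aaba'
ii. 'aabaaabaaab' → no match — must end with 'aaba'
iii. 'aabaaabaaaba' → match
iv. 'abbaaabaaaba' → no match — must start with 'aaba'

iii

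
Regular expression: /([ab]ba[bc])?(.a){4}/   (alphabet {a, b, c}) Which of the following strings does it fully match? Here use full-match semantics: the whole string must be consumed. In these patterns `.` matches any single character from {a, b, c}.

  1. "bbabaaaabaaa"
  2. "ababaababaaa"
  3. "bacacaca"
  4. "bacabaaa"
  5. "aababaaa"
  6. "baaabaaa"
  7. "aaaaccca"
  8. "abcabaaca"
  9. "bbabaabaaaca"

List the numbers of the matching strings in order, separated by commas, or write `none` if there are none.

1, 2, 3, 4, 5, 6, 9

1 → match
2 → match
3 → match
4 → match
5 → match
6 → match
7 → no match
8 → no match
9 → match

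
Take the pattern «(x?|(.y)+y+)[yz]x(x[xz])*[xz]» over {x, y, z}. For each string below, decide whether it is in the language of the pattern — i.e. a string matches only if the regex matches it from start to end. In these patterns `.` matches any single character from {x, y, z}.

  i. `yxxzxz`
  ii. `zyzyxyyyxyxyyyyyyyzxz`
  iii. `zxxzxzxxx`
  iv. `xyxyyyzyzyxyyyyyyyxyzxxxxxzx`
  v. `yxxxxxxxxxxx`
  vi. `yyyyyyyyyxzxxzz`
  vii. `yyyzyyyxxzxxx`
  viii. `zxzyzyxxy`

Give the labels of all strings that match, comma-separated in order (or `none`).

ii, iii

i → no match
ii → match
iii → match
iv → no match
v → no match
vi → no match
vii → no match
viii → no match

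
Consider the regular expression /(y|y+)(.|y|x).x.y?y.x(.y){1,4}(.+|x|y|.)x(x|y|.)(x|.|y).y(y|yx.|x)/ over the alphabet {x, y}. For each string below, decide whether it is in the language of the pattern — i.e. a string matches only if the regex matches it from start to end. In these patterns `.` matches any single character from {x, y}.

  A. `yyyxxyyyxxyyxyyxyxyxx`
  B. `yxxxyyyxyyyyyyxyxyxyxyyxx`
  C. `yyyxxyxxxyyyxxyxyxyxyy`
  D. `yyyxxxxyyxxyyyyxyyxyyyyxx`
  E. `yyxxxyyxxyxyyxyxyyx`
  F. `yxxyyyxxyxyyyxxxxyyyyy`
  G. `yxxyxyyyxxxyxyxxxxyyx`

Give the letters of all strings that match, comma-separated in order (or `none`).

E

A → no match
B → no match
C → no match
D → no match
E → match
F → no match
G → no match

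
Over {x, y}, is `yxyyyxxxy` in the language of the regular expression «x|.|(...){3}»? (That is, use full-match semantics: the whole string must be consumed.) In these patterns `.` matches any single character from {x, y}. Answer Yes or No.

Yes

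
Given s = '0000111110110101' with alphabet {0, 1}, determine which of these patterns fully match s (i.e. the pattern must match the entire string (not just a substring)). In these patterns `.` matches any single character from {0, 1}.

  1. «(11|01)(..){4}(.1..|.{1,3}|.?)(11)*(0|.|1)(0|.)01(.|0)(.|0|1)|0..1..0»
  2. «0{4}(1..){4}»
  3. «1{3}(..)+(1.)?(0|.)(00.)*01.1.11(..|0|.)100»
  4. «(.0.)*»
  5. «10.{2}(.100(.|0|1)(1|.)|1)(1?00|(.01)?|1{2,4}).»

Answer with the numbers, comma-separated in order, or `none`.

1 → no match
2 → match
3 → no match — must start with '1'
4 → no match
5 → no match — must start with '10'

2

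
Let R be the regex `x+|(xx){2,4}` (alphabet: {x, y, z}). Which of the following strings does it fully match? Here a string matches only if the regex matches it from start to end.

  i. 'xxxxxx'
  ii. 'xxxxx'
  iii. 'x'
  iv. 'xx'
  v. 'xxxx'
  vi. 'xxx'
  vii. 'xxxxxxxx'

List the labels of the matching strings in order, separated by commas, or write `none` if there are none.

i, ii, iii, iv, v, vi, vii

i → match
ii → match
iii → match
iv → match
v → match
vi → match
vii → match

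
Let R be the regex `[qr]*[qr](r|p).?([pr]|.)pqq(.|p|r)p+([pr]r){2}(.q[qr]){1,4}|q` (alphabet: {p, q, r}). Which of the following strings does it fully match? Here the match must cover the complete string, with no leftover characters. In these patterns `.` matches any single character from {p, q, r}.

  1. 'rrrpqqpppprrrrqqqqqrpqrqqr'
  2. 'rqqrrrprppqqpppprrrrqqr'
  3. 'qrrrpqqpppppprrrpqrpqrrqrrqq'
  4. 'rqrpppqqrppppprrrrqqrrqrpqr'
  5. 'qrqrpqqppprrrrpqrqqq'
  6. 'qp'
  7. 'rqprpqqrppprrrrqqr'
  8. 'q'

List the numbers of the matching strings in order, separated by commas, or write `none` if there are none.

1, 2, 3, 4, 5, 7, 8

1 → match
2 → match
3 → match
4 → match
5 → match
6 → no match
7 → match
8 → match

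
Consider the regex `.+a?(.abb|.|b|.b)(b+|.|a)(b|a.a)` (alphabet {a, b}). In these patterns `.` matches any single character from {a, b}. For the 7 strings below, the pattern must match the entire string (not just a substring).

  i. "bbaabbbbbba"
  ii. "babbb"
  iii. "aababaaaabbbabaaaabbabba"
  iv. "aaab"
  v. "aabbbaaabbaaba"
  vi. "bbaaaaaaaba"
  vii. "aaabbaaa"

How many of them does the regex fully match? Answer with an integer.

i. "bbaabbbbbba" → no match
ii. "babbb" → match
iii → no match
iv. "aaab" → match
v → match
vi. "bbaaaaaaaba" → match
vii. "aaabbaaa" → match
Total matched: 5

5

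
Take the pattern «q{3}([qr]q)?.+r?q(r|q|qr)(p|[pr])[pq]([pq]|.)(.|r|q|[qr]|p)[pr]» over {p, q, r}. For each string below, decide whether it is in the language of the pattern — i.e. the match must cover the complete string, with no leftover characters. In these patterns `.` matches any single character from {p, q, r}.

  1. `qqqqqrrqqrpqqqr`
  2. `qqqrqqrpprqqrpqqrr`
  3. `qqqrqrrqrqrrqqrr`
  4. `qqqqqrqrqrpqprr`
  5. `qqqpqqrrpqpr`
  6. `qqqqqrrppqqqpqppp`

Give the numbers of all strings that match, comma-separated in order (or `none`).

1, 2, 3, 4, 5, 6

1 → match
2 → match
3 → match
4 → match
5 → match
6 → match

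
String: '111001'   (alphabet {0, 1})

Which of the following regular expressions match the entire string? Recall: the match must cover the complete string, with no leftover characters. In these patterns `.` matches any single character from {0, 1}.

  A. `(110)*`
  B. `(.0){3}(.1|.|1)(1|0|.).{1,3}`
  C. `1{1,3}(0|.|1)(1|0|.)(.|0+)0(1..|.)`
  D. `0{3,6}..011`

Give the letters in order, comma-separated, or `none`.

A → no match
B → no match
C → match
D → no match — must start with '0'

C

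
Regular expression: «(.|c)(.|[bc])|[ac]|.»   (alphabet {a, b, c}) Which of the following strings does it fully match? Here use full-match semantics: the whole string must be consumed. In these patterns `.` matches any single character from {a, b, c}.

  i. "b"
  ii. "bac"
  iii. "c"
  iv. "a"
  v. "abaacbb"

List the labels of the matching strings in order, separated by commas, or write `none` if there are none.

i, iii, iv

i → match
ii → no match
iii → match
iv → match
v → no match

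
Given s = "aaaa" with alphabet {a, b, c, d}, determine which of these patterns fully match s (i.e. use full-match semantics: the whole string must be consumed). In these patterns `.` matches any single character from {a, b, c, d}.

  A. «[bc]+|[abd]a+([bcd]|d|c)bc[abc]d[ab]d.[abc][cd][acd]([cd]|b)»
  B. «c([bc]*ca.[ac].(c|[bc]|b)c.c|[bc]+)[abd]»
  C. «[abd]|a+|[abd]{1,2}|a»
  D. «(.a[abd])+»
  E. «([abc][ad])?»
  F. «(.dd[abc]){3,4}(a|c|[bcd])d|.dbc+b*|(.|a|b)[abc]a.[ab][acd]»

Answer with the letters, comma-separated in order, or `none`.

C

A → no match
B → no match — must start with "c"
C → match
D → no match
E → no match
F → no match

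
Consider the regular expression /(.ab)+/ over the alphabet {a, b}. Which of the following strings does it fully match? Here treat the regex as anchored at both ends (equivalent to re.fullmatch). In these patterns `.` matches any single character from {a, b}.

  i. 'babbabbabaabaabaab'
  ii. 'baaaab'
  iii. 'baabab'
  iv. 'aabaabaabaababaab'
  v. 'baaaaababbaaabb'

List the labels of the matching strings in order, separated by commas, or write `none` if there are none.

i → match
ii → no match
iii → no match
iv → no match
v → no match — must end with 'ab'

i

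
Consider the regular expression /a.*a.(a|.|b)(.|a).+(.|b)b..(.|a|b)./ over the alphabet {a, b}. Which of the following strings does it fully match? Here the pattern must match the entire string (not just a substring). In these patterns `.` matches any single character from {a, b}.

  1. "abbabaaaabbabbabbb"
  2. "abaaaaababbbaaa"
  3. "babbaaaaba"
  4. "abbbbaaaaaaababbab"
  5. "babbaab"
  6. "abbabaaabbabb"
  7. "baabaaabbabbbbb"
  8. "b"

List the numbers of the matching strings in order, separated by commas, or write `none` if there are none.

1 → match
2 → match
3 → no match — must start with "a"
4 → no match
5 → no match — must start with "a"
6 → no match
7 → no match — must start with "a"
8 → no match — must start with "a"

1, 2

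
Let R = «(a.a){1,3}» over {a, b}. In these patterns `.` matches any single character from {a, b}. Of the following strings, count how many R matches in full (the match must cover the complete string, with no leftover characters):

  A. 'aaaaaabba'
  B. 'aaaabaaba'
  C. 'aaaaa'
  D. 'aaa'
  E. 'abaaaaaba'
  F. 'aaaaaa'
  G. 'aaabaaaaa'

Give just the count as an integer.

A → no match
B → match
C → no match
D → match
E → match
F → match
G → no match
Total matched: 4

4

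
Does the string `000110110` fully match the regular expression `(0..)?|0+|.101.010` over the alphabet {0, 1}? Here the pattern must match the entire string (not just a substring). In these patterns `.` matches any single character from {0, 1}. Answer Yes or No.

No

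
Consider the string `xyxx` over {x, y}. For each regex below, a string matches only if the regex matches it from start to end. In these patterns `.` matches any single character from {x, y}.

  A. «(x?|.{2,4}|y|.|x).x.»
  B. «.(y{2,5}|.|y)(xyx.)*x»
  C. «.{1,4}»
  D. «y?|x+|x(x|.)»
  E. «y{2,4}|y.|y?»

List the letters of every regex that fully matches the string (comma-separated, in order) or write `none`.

A, C

A → match
B → no match
C → match
D → no match
E → no match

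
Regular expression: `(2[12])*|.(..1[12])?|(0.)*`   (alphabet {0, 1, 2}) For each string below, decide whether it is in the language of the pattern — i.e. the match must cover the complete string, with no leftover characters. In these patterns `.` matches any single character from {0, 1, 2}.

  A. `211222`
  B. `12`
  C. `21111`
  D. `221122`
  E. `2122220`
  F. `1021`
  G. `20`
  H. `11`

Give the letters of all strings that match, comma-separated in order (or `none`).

C

A. `211222` → no match
B. `12` → no match
C. `21111` → match
D. `221122` → no match
E. `2122220` → no match
F. `1021` → no match
G. `20` → no match
H. `11` → no match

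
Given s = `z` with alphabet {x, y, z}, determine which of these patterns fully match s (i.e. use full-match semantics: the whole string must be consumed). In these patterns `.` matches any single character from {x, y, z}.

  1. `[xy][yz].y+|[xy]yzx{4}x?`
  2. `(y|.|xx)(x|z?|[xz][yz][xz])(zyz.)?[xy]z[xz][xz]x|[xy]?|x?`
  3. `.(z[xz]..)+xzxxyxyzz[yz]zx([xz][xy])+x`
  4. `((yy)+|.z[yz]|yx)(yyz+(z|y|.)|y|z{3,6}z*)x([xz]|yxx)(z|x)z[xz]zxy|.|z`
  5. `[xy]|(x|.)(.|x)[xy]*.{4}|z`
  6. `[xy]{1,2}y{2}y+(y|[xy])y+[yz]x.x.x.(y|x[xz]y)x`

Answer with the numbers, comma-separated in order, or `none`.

1 → no match
2 → no match
3 → no match — must end with `x`
4 → match
5 → match
6 → no match — must end with `yx`

4, 5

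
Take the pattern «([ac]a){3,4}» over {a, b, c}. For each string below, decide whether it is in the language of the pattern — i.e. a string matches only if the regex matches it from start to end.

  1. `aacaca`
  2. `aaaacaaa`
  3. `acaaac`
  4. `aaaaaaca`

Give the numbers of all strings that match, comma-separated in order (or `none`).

1. `aacaca` → match
2. `aaaacaaa` → match
3. `acaaac` → no match — must end with `a`
4. `aaaaaaca` → match

1, 2, 4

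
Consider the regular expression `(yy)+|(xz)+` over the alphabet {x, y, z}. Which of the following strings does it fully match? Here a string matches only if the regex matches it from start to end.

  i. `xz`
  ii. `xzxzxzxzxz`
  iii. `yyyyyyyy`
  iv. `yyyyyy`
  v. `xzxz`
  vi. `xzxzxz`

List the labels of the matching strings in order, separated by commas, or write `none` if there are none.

i → match
ii → match
iii → match
iv → match
v → match
vi → match

i, ii, iii, iv, v, vi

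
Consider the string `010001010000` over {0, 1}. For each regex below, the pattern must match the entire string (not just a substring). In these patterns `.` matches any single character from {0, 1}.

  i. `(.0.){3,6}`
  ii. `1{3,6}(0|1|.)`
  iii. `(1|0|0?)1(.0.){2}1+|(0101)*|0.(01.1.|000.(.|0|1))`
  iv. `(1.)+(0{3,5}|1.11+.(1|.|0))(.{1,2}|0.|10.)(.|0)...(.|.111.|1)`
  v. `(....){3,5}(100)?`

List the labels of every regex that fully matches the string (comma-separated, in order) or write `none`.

i → no match
ii → no match — must start with `1`
iii → no match
iv → no match — must start with `1`
v → match

v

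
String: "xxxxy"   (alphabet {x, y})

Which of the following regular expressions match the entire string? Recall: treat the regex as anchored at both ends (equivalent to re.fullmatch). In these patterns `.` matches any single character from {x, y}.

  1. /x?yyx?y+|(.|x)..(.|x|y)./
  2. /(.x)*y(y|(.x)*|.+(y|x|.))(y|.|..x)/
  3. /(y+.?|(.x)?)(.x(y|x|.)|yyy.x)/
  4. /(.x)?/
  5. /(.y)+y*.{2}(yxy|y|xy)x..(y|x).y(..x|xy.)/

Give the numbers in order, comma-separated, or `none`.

1, 3

1 → match
2 → no match
3 → match
4 → no match
5 → no match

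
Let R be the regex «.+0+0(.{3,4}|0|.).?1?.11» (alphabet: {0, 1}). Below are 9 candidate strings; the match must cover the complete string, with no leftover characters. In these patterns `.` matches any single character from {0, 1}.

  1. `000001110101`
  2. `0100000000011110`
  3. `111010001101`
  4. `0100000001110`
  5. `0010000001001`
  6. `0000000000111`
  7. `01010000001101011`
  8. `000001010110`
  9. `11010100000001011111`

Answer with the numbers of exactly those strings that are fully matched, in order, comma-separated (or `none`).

1 → no match — must end with `11`
2 → no match — must end with `11`
3 → no match — must end with `11`
4 → no match — must end with `11`
5 → no match — must end with `11`
6 → match
7 → match
8 → no match — must end with `11`
9 → match

6, 7, 9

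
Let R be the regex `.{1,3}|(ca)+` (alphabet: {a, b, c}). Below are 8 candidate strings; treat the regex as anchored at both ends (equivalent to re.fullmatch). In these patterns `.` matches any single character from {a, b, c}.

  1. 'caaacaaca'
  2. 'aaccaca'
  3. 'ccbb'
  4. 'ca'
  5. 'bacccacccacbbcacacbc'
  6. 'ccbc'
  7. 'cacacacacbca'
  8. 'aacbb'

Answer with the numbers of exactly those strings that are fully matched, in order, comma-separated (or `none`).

4

1 → no match
2 → no match
3 → no match
4 → match
5 → no match
6 → no match
7 → no match
8 → no match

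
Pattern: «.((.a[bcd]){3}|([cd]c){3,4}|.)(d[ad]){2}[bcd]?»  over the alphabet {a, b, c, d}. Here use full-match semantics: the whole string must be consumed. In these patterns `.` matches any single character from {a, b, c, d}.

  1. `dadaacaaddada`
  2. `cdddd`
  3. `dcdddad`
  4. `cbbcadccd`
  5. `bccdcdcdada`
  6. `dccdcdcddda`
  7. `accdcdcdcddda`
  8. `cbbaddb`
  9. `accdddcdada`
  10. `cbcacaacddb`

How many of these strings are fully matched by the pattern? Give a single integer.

1 → no match
2 → no match
3 → match
4 → no match
5 → match
6 → match
7 → match
8 → no match
9 → no match
10 → no match
Total matched: 4

4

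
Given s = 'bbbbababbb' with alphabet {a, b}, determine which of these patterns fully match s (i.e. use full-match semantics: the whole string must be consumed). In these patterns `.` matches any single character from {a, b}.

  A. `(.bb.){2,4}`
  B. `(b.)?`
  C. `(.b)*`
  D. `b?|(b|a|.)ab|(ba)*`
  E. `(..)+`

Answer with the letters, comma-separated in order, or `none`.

C, E

A → no match
B → no match
C → match
D → no match
E → match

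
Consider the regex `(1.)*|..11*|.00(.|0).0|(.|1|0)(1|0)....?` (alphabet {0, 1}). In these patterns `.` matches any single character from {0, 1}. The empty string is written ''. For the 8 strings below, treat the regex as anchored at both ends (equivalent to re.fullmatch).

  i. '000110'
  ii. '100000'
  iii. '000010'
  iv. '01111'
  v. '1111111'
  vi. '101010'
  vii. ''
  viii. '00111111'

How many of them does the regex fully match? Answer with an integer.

8

i → match
ii → match
iii → match
iv → match
v → match
vi → match
vii → match
viii → match
Total matched: 8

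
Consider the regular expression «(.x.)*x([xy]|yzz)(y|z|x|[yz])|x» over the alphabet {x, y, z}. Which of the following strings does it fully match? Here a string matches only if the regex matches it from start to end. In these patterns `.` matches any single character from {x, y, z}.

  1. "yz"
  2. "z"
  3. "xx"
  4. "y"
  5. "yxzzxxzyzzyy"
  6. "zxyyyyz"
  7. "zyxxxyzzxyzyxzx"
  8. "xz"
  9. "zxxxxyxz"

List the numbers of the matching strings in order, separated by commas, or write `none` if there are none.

none

1. "yz" → no match
2. "z" → no match
3. "xx" → no match
4. "y" → no match
5. "yxzzxxzyzzyy" → no match
6. "zxyyyyz" → no match
7 → no match
8. "xz" → no match
9. "zxxxxyxz" → no match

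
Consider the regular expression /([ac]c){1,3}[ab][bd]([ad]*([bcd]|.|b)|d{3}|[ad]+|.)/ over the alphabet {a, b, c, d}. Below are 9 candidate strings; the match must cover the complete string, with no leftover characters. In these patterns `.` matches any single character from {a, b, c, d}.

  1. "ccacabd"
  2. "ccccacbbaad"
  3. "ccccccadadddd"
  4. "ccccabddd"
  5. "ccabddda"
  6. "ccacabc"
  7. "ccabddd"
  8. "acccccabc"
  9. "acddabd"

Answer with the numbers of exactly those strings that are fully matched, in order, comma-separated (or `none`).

1 → match
2 → match
3 → match
4 → match
5 → match
6 → match
7 → match
8 → match
9 → no match

1, 2, 3, 4, 5, 6, 7, 8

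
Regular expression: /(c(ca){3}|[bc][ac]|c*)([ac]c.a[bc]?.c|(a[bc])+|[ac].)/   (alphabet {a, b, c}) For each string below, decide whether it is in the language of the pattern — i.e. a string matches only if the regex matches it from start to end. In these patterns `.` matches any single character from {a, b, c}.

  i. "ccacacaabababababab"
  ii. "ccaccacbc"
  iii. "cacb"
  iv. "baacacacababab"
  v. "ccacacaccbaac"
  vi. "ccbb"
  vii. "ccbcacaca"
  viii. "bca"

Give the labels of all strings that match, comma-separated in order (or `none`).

i → match
ii → match
iii → match
iv → match
v → match
vi → no match
vii → no match
viii → no match

i, ii, iii, iv, v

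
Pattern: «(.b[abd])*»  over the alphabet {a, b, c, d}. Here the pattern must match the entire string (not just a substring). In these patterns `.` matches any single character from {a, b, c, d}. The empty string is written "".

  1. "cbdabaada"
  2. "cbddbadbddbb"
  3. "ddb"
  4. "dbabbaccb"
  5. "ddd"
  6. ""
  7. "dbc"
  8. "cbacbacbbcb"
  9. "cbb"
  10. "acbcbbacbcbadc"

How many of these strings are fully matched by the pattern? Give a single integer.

1. "cbdabaada" → no match
2. "cbddbadbddbb" → match
3. "ddb" → no match
4. "dbabbaccb" → no match
5. "ddd" → no match
6. "" → match
7. "dbc" → no match
8. "cbacbacbbcb" → no match
9. "cbb" → match
10 → no match
Total matched: 3

3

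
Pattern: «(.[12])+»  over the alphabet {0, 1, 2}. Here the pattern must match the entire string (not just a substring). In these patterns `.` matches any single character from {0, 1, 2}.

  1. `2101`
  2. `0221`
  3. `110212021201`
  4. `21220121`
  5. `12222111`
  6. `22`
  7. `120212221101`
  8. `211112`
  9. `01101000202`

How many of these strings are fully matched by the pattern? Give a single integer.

1 → match
2 → match
3 → match
4 → match
5 → match
6 → match
7 → match
8 → match
9 → no match
Total matched: 8

8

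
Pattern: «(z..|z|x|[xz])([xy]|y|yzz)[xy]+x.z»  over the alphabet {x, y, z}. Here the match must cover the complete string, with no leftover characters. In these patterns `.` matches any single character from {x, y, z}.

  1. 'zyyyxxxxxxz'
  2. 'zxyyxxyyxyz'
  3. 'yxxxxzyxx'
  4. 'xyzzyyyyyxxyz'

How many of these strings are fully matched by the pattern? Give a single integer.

3

1 → match
2 → match
3 → no match — must end with 'z'
4 → match
Total matched: 3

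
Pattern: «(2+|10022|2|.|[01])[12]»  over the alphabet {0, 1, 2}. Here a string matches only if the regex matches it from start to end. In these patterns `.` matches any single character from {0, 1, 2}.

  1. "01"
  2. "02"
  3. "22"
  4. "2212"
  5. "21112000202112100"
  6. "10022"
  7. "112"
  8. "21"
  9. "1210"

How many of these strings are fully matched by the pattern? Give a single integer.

4

1 → match
2 → match
3 → match
4 → no match
5 → no match
6 → no match
7 → no match
8 → match
9 → no match
Total matched: 4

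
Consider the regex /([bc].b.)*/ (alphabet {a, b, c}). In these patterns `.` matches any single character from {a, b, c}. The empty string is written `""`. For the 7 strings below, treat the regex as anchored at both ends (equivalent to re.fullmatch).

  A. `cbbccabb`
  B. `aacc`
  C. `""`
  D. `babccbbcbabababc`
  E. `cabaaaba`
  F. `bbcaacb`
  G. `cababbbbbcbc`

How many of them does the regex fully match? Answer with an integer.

4

A → match
B → no match
C → match
D → match
E → no match
F → no match
G → match
Total matched: 4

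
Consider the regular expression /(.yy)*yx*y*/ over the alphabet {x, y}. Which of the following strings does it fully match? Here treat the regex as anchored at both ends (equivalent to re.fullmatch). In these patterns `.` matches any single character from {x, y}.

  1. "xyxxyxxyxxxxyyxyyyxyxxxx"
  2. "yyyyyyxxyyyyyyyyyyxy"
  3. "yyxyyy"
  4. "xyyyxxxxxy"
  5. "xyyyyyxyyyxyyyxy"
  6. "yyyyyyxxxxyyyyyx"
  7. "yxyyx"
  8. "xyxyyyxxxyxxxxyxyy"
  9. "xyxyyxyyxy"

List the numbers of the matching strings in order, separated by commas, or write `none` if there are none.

4

1 → no match
2 → no match
3. "yyxyyy" → no match
4. "xyyyxxxxxy" → match
5 → no match
6 → no match
7. "yxyyx" → no match
8 → no match
9. "xyxyyxyyxy" → no match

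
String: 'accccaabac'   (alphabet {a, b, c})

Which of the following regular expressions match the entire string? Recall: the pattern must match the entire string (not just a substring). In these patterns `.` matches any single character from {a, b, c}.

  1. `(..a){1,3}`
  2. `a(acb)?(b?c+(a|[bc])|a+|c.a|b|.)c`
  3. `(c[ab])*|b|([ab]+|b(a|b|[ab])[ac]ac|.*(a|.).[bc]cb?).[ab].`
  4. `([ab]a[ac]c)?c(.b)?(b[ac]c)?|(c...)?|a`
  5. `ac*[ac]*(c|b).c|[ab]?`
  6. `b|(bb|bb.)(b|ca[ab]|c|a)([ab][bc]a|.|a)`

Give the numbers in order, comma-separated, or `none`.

5

1 → no match — must end with 'a'
2 → no match
3 → no match
4 → no match
5 → match
6 → no match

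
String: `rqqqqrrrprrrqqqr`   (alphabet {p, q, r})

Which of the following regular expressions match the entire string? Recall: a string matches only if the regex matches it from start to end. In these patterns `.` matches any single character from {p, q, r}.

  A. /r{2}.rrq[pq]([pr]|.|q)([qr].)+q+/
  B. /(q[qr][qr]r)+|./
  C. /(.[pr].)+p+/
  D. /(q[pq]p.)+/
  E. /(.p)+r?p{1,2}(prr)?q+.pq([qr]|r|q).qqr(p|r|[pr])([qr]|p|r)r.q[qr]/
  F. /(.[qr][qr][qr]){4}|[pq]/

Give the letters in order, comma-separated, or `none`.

F

A → no match — must end with `q`
B → no match
C → no match — must end with `p`
D → no match — must start with `q`
E → no match
F → match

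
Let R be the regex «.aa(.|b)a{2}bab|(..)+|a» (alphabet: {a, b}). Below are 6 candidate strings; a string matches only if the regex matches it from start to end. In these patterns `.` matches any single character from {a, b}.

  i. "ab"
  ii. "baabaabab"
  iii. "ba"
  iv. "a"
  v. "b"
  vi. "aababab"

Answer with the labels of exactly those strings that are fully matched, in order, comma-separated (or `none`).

i → match
ii → match
iii → match
iv → match
v → no match
vi → no match

i, ii, iii, iv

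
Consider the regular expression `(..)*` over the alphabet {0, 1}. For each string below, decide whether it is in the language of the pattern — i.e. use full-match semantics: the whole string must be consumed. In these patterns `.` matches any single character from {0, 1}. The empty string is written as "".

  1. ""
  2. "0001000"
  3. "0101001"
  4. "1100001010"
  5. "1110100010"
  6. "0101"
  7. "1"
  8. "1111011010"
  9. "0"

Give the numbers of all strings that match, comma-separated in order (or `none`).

1 → match
2 → no match
3 → no match
4 → match
5 → match
6 → match
7 → no match
8 → match
9 → no match

1, 4, 5, 6, 8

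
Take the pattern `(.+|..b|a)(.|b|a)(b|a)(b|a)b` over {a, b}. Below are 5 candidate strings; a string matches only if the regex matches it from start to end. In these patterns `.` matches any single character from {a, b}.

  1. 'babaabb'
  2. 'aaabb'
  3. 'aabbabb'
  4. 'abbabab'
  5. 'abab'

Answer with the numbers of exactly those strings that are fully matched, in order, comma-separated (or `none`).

1, 2, 3, 4

1. 'babaabb' → match
2. 'aaabb' → match
3. 'aabbabb' → match
4. 'abbabab' → match
5. 'abab' → no match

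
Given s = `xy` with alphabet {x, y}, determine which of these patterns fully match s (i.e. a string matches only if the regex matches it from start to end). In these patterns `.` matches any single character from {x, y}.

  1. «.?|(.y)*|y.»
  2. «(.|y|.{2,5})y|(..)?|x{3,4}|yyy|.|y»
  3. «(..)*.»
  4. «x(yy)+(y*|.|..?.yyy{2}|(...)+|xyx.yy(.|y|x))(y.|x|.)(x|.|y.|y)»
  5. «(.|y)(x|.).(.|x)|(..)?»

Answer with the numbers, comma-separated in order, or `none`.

1, 2, 5

1 → match
2 → match
3 → no match
4 → no match — must start with `xyy`
5 → match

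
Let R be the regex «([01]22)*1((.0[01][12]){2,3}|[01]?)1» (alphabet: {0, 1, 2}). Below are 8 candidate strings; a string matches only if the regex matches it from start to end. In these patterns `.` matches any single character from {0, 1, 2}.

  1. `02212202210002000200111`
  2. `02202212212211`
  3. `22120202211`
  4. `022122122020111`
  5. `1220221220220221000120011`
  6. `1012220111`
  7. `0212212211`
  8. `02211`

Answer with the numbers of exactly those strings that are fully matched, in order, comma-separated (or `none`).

1, 2, 5, 8

1 → match
2 → match
3. `22120202211` → no match
4 → no match
5 → match
6. `1012220111` → no match
7. `0212212211` → no match
8. `02211` → match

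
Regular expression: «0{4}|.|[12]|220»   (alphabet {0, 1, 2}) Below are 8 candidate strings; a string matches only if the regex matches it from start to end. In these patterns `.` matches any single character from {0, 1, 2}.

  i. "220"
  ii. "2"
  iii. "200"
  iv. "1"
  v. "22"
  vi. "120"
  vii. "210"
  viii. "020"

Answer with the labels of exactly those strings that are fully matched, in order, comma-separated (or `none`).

i → match
ii → match
iii → no match
iv → match
v → no match
vi → no match
vii → no match
viii → no match

i, ii, iv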